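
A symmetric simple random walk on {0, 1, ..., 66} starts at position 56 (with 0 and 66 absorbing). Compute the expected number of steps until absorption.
E[τ | X_0 = 56] = 560

Let v_k = E[τ | X_0 = k]. Boundary: v_0 = v_66 = 0. Recurrence: v_k = 1 + (v_{k-1} + v_{k+1})/2 for 1 ≤ k ≤ 65. The particular solution to v_k − (v_{k-1} + v_{k+1})/2 = 1 is v_k = −k^2. Adding homogeneous solution A + B k and matching boundaries gives v_k = k (66 − k). Substituting k = 56: v_56 = 56 · 10 = 560.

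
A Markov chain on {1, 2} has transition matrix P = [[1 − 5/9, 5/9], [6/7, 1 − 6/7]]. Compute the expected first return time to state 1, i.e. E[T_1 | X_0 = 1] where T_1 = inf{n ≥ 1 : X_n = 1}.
E[T_1 | X_0 = 1] = 1/π_1 = 89/54

For an irreducible recurrent Markov chain with stationary distribution π, E[T_i | X_0 = i] = 1/π_i (Kac's formula). Here π_1 = (6/7)/(5/9 + 6/7) = (6/7)/(89/63) = 54/89, so E[T_1 | X_0 = 1] = 1/π_1 = (5/9 + 6/7)/(6/7) = (89/63)/(6/7) = 89/54.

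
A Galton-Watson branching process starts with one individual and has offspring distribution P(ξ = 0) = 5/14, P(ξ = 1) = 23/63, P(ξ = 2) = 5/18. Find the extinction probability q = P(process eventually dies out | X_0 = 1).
q = 1

Mean offspring μ = 0·5/14 + 1·23/63 + 2·5/18 = 58/63 ≤ 1. For μ ≤ 1 with offspring not concentrated at 1, the Galton-Watson process goes extinct almost surely, so q = 1.
(Algebraic check: The pgf is f(s) = 5/14 + 23/63·s + 5/18·s². The extinction probability q is the smallest fixed point of f in [0, 1]. Setting s = f(s):
  5/18·s² + (23/63 − 1)·s + 5/14 = 0
  5/18·s² − (5/14 + 5/18)·s + 5/14 = 0
which factors as (s − 1)·(5/18·s − 5/14) = 0, giving roots s = 1 and s = (5/14)/(5/18) = 9/7. Since 9/7 ≥ 1, the smallest root in [0, 1] is s = 1.)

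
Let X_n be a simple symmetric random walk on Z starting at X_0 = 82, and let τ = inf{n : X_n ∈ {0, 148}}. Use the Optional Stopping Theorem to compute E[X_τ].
E[X_τ] = 82

X_n is a martingale and τ is a bounded-mean stopping time (indeed τ is finite a.s. with bounded expectation since the walk is in a bounded region). By the OST, E[X_τ] = E[X_0] = 82. Equivalently: E[X_τ] = 148 · P(hit 148 first) + 0 · P(hit 0 first) = 148 · (82/148) = 82.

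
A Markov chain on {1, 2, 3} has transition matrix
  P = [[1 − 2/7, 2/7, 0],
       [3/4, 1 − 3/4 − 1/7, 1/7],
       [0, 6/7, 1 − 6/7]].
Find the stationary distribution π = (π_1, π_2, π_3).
π = (9/13, 24/91, 4/91)

This is a birth-death chain on three states, which satisfies detailed balance: π_1 · P_{12} = π_2 · P_{21} and π_2 · P_{23} = π_3 · P_{32}.
From π_1 · 2/7 = π_2 · 3/4: π_2/π_1 = (2/7)/(3/4) = 8/21.
From π_2 · 1/7 = π_3 · 6/7: π_3/π_2 = (1/7)/(6/7) = 1/6.
Take π_1 proportional to 1; then unnormalized π = (1, 8/21, 4/63). Normalize by dividing by the sum 13/9:
  π = (9/13, 24/91, 4/91).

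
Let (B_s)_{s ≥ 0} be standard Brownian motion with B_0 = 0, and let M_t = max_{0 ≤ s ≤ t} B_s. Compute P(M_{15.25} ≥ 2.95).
P(M_{15.25} ≥ 2.95) = 2·P(B_{15.25} ≥ 2.95) = 2(1 − Φ(2.95/√15.25)) ≈ 0.4500

By the reflection principle for Brownian motion, P(M_t ≥ a) = 2 · P(B_t ≥ a) for a ≥ 0. Since B_t ~ N(0, t), P(B_t ≥ 2.95) = 1 − Φ(2.95/√t) = 1 − Φ(2.95/√15.25) = 1 − Φ(0.7554). So
  P(M_{15.25} ≥ 2.95) = 2(1 − Φ(0.7554)) ≈ 0.4500.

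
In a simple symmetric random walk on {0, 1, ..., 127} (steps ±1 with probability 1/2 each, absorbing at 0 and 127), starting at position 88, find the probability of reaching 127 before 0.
P(hit 127 before 0) = 88/127

Let u_k = P(hit 127 before 0 | start at k). Then u_0 = 0, u_127 = 1, and u_k = u_{k-1}/2 + u_{k+1}/2 for 1 ≤ k ≤ 126. This harmonic recurrence is solved by u_k = k/127, giving u_88 = 88/127.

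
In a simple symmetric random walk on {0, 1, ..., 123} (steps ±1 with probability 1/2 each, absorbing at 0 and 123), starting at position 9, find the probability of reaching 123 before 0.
P(hit 123 before 0) = 9/123 = 3/41

Let u_k = P(hit 123 before 0 | start at k). Then u_0 = 0, u_123 = 1, and u_k = u_{k-1}/2 + u_{k+1}/2 for 1 ≤ k ≤ 122. This harmonic recurrence is solved by u_k = k/123, giving u_9 = 9/123 = 3/41.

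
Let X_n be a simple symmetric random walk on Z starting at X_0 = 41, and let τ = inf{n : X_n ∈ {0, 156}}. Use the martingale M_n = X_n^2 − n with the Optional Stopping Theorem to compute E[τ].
E[τ] = 4715

M_n = X_n^2 − n is a martingale (since E[X_{n+1}^2 | F_n] = X_n^2 + 1). By OST (τ has finite mean in a bounded region), E[M_τ] = E[M_0] = X_0^2 − 0 = 41^2 = 1681. Also E[M_τ] = E[X_τ^2] − E[τ]. The walk exits at 0 or 156, with P(hit 156 first) = 41/156, so E[X_τ^2] = 156^2 · 41/156 + 0 = 6396. Thus E[τ] = E[X_τ^2] − E[M_τ] = 6396 − 1681 = 4715 = 41(156 − 41) = 4715.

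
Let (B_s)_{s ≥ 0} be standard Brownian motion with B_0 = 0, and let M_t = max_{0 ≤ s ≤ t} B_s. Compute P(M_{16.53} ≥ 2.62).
P(M_{16.53} ≥ 2.62) = 2·P(B_{16.53} ≥ 2.62) = 2(1 − Φ(2.62/√16.53)) ≈ 0.5193

By the reflection principle for Brownian motion, P(M_t ≥ a) = 2 · P(B_t ≥ a) for a ≥ 0. Since B_t ~ N(0, t), P(B_t ≥ 2.62) = 1 − Φ(2.62/√t) = 1 − Φ(2.62/√16.53) = 1 − Φ(0.6444). So
  P(M_{16.53} ≥ 2.62) = 2(1 − Φ(0.6444)) ≈ 0.5193.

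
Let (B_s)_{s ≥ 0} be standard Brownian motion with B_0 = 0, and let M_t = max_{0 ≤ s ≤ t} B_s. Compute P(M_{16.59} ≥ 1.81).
P(M_{16.59} ≥ 1.81) = 2·P(B_{16.59} ≥ 1.81) = 2(1 − Φ(1.81/√16.59)) ≈ 0.6568

By the reflection principle for Brownian motion, P(M_t ≥ a) = 2 · P(B_t ≥ a) for a ≥ 0. Since B_t ~ N(0, t), P(B_t ≥ 1.81) = 1 − Φ(1.81/√t) = 1 − Φ(1.81/√16.59) = 1 − Φ(0.4444). So
  P(M_{16.59} ≥ 1.81) = 2(1 − Φ(0.4444)) ≈ 0.6568.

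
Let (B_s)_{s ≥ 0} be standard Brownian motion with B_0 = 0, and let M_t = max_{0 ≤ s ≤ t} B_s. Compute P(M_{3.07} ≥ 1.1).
P(M_{3.07} ≥ 1.1) = 2·P(B_{3.07} ≥ 1.1) = 2(1 − Φ(1.1/√3.07)) ≈ 0.5301

By the reflection principle for Brownian motion, P(M_t ≥ a) = 2 · P(B_t ≥ a) for a ≥ 0. Since B_t ~ N(0, t), P(B_t ≥ 1.1) = 1 − Φ(1.1/√t) = 1 − Φ(1.1/√3.07) = 1 − Φ(0.6278). So
  P(M_{3.07} ≥ 1.1) = 2(1 − Φ(0.6278)) ≈ 0.5301.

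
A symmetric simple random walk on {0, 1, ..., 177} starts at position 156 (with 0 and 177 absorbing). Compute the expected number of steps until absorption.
E[τ | X_0 = 156] = 3276

Let v_k = E[τ | X_0 = k]. Boundary: v_0 = v_177 = 0. Recurrence: v_k = 1 + (v_{k-1} + v_{k+1})/2 for 1 ≤ k ≤ 176. The particular solution to v_k − (v_{k-1} + v_{k+1})/2 = 1 is v_k = −k^2. Adding homogeneous solution A + B k and matching boundaries gives v_k = k (177 − k). Substituting k = 156: v_156 = 156 · 21 = 3276.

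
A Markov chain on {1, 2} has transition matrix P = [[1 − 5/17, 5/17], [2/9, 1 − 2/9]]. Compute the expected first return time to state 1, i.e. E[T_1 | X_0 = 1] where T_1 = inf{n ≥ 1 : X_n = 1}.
E[T_1 | X_0 = 1] = 1/π_1 = 79/34

For an irreducible recurrent Markov chain with stationary distribution π, E[T_i | X_0 = i] = 1/π_i (Kac's formula). Here π_1 = (2/9)/(5/17 + 2/9) = (2/9)/(79/153) = 34/79, so E[T_1 | X_0 = 1] = 1/π_1 = (5/17 + 2/9)/(2/9) = (79/153)/(2/9) = 79/34.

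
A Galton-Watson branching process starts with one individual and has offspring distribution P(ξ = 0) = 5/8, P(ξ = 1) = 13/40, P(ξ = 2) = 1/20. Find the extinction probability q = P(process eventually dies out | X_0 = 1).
q = 1

Mean offspring μ = 0·5/8 + 1·13/40 + 2·1/20 = 17/40 ≤ 1. For μ ≤ 1 with offspring not concentrated at 1, the Galton-Watson process goes extinct almost surely, so q = 1.
(Algebraic check: The pgf is f(s) = 5/8 + 13/40·s + 1/20·s². The extinction probability q is the smallest fixed point of f in [0, 1]. Setting s = f(s):
  1/20·s² + (13/40 − 1)·s + 5/8 = 0
  1/20·s² − (5/8 + 1/20)·s + 5/8 = 0
which factors as (s − 1)·(1/20·s − 5/8) = 0, giving roots s = 1 and s = (5/8)/(1/20) = 25/2. Since 25/2 ≥ 1, the smallest root in [0, 1] is s = 1.)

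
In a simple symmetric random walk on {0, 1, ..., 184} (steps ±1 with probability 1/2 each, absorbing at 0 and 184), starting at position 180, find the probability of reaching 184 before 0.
P(hit 184 before 0) = 180/184 = 45/46

Let u_k = P(hit 184 before 0 | start at k). Then u_0 = 0, u_184 = 1, and u_k = u_{k-1}/2 + u_{k+1}/2 for 1 ≤ k ≤ 183. This harmonic recurrence is solved by u_k = k/184, giving u_180 = 180/184 = 45/46.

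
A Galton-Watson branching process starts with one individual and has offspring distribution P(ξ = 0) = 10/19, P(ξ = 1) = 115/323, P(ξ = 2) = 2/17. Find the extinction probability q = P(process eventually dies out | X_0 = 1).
q = 1

Mean offspring μ = 0·10/19 + 1·115/323 + 2·2/17 = 191/323 ≤ 1. For μ ≤ 1 with offspring not concentrated at 1, the Galton-Watson process goes extinct almost surely, so q = 1.
(Algebraic check: The pgf is f(s) = 10/19 + 115/323·s + 2/17·s². The extinction probability q is the smallest fixed point of f in [0, 1]. Setting s = f(s):
  2/17·s² + (115/323 − 1)·s + 10/19 = 0
  2/17·s² − (10/19 + 2/17)·s + 10/19 = 0
which factors as (s − 1)·(2/17·s − 10/19) = 0, giving roots s = 1 and s = (10/19)/(2/17) = 85/19. Since 85/19 ≥ 1, the smallest root in [0, 1] is s = 1.)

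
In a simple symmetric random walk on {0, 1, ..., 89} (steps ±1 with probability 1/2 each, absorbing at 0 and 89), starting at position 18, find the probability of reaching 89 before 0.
P(hit 89 before 0) = 18/89

Let u_k = P(hit 89 before 0 | start at k). Then u_0 = 0, u_89 = 1, and u_k = u_{k-1}/2 + u_{k+1}/2 for 1 ≤ k ≤ 88. This harmonic recurrence is solved by u_k = k/89, giving u_18 = 18/89.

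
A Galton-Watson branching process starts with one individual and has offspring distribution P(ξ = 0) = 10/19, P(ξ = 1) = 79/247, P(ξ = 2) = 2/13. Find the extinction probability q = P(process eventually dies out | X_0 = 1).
q = 1

Mean offspring μ = 0·10/19 + 1·79/247 + 2·2/13 = 155/247 ≤ 1. For μ ≤ 1 with offspring not concentrated at 1, the Galton-Watson process goes extinct almost surely, so q = 1.
(Algebraic check: The pgf is f(s) = 10/19 + 79/247·s + 2/13·s². The extinction probability q is the smallest fixed point of f in [0, 1]. Setting s = f(s):
  2/13·s² + (79/247 − 1)·s + 10/19 = 0
  2/13·s² − (10/19 + 2/13)·s + 10/19 = 0
which factors as (s − 1)·(2/13·s − 10/19) = 0, giving roots s = 1 and s = (10/19)/(2/13) = 65/19. Since 65/19 ≥ 1, the smallest root in [0, 1] is s = 1.)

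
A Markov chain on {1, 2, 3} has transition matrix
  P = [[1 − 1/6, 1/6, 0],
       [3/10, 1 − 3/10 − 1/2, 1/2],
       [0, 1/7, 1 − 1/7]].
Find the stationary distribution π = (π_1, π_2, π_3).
π = (2/7, 10/63, 5/9)

This is a birth-death chain on three states, which satisfies detailed balance: π_1 · P_{12} = π_2 · P_{21} and π_2 · P_{23} = π_3 · P_{32}.
From π_1 · 1/6 = π_2 · 3/10: π_2/π_1 = (1/6)/(3/10) = 5/9.
From π_2 · 1/2 = π_3 · 1/7: π_3/π_2 = (1/2)/(1/7) = 7/2.
Take π_1 proportional to 1; then unnormalized π = (1, 5/9, 35/18). Normalize by dividing by the sum 7/2:
  π = (2/7, 10/63, 5/9).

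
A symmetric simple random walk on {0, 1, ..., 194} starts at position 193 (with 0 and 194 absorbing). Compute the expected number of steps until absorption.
E[τ | X_0 = 193] = 193

Let v_k = E[τ | X_0 = k]. Boundary: v_0 = v_194 = 0. Recurrence: v_k = 1 + (v_{k-1} + v_{k+1})/2 for 1 ≤ k ≤ 193. The particular solution to v_k − (v_{k-1} + v_{k+1})/2 = 1 is v_k = −k^2. Adding homogeneous solution A + B k and matching boundaries gives v_k = k (194 − k). Substituting k = 193: v_193 = 193 · 1 = 193.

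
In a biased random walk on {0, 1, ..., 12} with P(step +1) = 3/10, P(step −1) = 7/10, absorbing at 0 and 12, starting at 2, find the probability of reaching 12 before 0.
P(hit 12 before 0) = (1 − (7/3)^2) / (1 − (7/3)^12) = 59049/346018894

Let u_k denote P(reach 12 before 0 | start at k). Boundary: u_0 = 0, u_12 = 1. Recurrence: u_k = 3/10·u_{k+1} + 7/10·u_{k-1} for 1 ≤ k ≤ 11. Try u_k = A + B·r^k with r = q/p = (7/10)/(3/10) = 7/3. Substitution satisfies the recurrence; boundary conditions give:
  u_k = (1 − r^k) / (1 − r^N) = (1 − (7/3)^2) / (1 − (7/3)^12) = 59049/346018894.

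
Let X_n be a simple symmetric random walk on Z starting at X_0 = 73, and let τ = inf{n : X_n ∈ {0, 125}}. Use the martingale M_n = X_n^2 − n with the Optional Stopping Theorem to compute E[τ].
E[τ] = 3796

M_n = X_n^2 − n is a martingale (since E[X_{n+1}^2 | F_n] = X_n^2 + 1). By OST (τ has finite mean in a bounded region), E[M_τ] = E[M_0] = X_0^2 − 0 = 73^2 = 5329. Also E[M_τ] = E[X_τ^2] − E[τ]. The walk exits at 0 or 125, with P(hit 125 first) = 73/125, so E[X_τ^2] = 125^2 · 73/125 + 0 = 9125. Thus E[τ] = E[X_τ^2] − E[M_τ] = 9125 − 5329 = 3796 = 73(125 − 73) = 3796.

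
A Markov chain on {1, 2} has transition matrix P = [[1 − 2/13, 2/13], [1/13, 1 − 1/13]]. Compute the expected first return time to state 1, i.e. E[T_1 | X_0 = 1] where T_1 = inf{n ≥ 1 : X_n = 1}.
E[T_1 | X_0 = 1] = 1/π_1 = 3

For an irreducible recurrent Markov chain with stationary distribution π, E[T_i | X_0 = i] = 1/π_i (Kac's formula). Here π_1 = (1/13)/(2/13 + 1/13) = (1/13)/(3/13) = 1/3, so E[T_1 | X_0 = 1] = 1/π_1 = (2/13 + 1/13)/(1/13) = (3/13)/(1/13) = 3.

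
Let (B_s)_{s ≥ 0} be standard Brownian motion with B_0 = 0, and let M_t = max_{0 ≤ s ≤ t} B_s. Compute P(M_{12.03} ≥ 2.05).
P(M_{12.03} ≥ 2.05) = 2·P(B_{12.03} ≥ 2.05) = 2(1 − Φ(2.05/√12.03)) ≈ 0.5545

By the reflection principle for Brownian motion, P(M_t ≥ a) = 2 · P(B_t ≥ a) for a ≥ 0. Since B_t ~ N(0, t), P(B_t ≥ 2.05) = 1 − Φ(2.05/√t) = 1 − Φ(2.05/√12.03) = 1 − Φ(0.5910). So
  P(M_{12.03} ≥ 2.05) = 2(1 − Φ(0.5910)) ≈ 0.5545.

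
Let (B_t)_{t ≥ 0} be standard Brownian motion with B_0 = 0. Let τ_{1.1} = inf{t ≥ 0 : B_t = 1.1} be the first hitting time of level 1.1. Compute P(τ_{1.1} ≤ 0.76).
P(τ_{1.1} ≤ 0.76) = 2(1 − Φ(1.1/√0.76)) = 2(1 − Φ(1.2618)) ≈ 0.2070

By the reflection principle for standard BM, P(τ_b ≤ t) = 2 · P(B_t ≥ b). Since B_t ~ N(0, t), P(B_t ≥ 1.1) = 1 − Φ(1.1/√t) = 1 − Φ(1.1/√0.76) = 1 − Φ(1.2618) ≈ 0.10351. Doubling: P(τ_{1.1} ≤ 0.76) ≈ 2 · 0.10351 = 0.20702 ≈ 0.2070.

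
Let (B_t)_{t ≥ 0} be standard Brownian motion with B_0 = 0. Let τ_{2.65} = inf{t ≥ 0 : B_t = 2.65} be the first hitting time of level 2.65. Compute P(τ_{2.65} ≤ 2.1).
P(τ_{2.65} ≤ 2.1) = 2(1 − Φ(2.65/√2.1)) = 2(1 − Φ(1.8287)) ≈ 0.0674

By the reflection principle for standard BM, P(τ_b ≤ t) = 2 · P(B_t ≥ b). Since B_t ~ N(0, t), P(B_t ≥ 2.65) = 1 − Φ(2.65/√t) = 1 − Φ(2.65/√2.1) = 1 − Φ(1.8287) ≈ 0.03372. Doubling: P(τ_{2.65} ≤ 2.1) ≈ 2 · 0.03372 = 0.06744 ≈ 0.0674.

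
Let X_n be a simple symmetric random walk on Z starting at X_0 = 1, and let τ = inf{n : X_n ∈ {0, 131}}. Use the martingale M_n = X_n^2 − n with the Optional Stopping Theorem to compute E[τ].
E[τ] = 130

M_n = X_n^2 − n is a martingale (since E[X_{n+1}^2 | F_n] = X_n^2 + 1). By OST (τ has finite mean in a bounded region), E[M_τ] = E[M_0] = X_0^2 − 0 = 1^2 = 1. Also E[M_τ] = E[X_τ^2] − E[τ]. The walk exits at 0 or 131, with P(hit 131 first) = 1/131, so E[X_τ^2] = 131^2 · 1/131 + 0 = 131. Thus E[τ] = E[X_τ^2] − E[M_τ] = 131 − 1 = 130 = 1(131 − 1) = 130.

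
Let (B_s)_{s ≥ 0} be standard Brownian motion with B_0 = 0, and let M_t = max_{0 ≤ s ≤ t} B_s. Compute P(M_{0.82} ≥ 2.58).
P(M_{0.82} ≥ 2.58) = 2·P(B_{0.82} ≥ 2.58) = 2(1 − Φ(2.58/√0.82)) ≈ 0.0044

By the reflection principle for Brownian motion, P(M_t ≥ a) = 2 · P(B_t ≥ a) for a ≥ 0. Since B_t ~ N(0, t), P(B_t ≥ 2.58) = 1 − Φ(2.58/√t) = 1 − Φ(2.58/√0.82) = 1 − Φ(2.8491). So
  P(M_{0.82} ≥ 2.58) = 2(1 − Φ(2.8491)) ≈ 0.0044.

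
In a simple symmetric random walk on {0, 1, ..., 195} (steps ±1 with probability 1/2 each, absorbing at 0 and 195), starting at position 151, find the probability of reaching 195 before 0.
P(hit 195 before 0) = 151/195

Let u_k = P(hit 195 before 0 | start at k). Then u_0 = 0, u_195 = 1, and u_k = u_{k-1}/2 + u_{k+1}/2 for 1 ≤ k ≤ 194. This harmonic recurrence is solved by u_k = k/195, giving u_151 = 151/195.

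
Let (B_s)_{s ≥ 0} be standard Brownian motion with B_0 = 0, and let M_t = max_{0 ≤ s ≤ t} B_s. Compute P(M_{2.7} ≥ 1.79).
P(M_{2.7} ≥ 1.79) = 2·P(B_{2.7} ≥ 1.79) = 2(1 − Φ(1.79/√2.7)) ≈ 0.2760

By the reflection principle for Brownian motion, P(M_t ≥ a) = 2 · P(B_t ≥ a) for a ≥ 0. Since B_t ~ N(0, t), P(B_t ≥ 1.79) = 1 − Φ(1.79/√t) = 1 − Φ(1.79/√2.7) = 1 − Φ(1.0894). So
  P(M_{2.7} ≥ 1.79) = 2(1 − Φ(1.0894)) ≈ 0.2760.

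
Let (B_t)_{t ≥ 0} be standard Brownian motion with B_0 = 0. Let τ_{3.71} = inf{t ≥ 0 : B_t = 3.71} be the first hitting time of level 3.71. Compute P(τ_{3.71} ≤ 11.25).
P(τ_{3.71} ≤ 11.25) = 2(1 − Φ(3.71/√11.25)) = 2(1 − Φ(1.1061)) ≈ 0.2687

By the reflection principle for standard BM, P(τ_b ≤ t) = 2 · P(B_t ≥ b). Since B_t ~ N(0, t), P(B_t ≥ 3.71) = 1 − Φ(3.71/√t) = 1 − Φ(3.71/√11.25) = 1 − Φ(1.1061) ≈ 0.13434. Doubling: P(τ_{3.71} ≤ 11.25) ≈ 2 · 0.13434 = 0.26868 ≈ 0.2687.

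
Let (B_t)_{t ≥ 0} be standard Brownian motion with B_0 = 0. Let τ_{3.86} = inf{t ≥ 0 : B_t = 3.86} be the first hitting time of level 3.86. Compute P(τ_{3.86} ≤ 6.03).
P(τ_{3.86} ≤ 6.03) = 2(1 − Φ(3.86/√6.03)) = 2(1 − Φ(1.5719)) ≈ 0.1160

By the reflection principle for standard BM, P(τ_b ≤ t) = 2 · P(B_t ≥ b). Since B_t ~ N(0, t), P(B_t ≥ 3.86) = 1 − Φ(3.86/√t) = 1 − Φ(3.86/√6.03) = 1 − Φ(1.5719) ≈ 0.05799. Doubling: P(τ_{3.86} ≤ 6.03) ≈ 2 · 0.05799 = 0.11598 ≈ 0.1160.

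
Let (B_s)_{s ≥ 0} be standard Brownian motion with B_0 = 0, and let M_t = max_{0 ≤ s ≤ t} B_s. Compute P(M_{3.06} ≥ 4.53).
P(M_{3.06} ≥ 4.53) = 2·P(B_{3.06} ≥ 4.53) = 2(1 − Φ(4.53/√3.06)) ≈ 0.0096

By the reflection principle for Brownian motion, P(M_t ≥ a) = 2 · P(B_t ≥ a) for a ≥ 0. Since B_t ~ N(0, t), P(B_t ≥ 4.53) = 1 − Φ(4.53/√t) = 1 − Φ(4.53/√3.06) = 1 − Φ(2.5896). So
  P(M_{3.06} ≥ 4.53) = 2(1 − Φ(2.5896)) ≈ 0.0096.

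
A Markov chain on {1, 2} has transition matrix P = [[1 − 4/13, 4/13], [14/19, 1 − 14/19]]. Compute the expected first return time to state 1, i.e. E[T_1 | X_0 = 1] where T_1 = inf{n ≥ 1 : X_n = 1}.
E[T_1 | X_0 = 1] = 1/π_1 = 129/91

For an irreducible recurrent Markov chain with stationary distribution π, E[T_i | X_0 = i] = 1/π_i (Kac's formula). Here π_1 = (14/19)/(4/13 + 14/19) = (14/19)/(258/247) = 91/129, so E[T_1 | X_0 = 1] = 1/π_1 = (4/13 + 14/19)/(14/19) = (258/247)/(14/19) = 129/91.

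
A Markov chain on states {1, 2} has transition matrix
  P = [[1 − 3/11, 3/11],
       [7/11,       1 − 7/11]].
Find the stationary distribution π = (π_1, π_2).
π_1 = 7/10, π_2 = 3/10

Solve πP = π with π_1 + π_2 = 1. From πP = π: π_1 · (1 − 3/11) + π_2 · 7/11 = π_1 ⇒ π_2 · 7/11 = π_1 · 3/11 ⇒ π_2/π_1 = (3/11)/(7/11) = 3/7. Together with π_1 + π_2 = 1:
  π_1 = (7/11)/(3/11 + 7/11) = (7/11)/(10/11) = 7/10,
  π_2 = (3/11)/(3/11 + 7/11) = (3/11)/(10/11) = 3/10.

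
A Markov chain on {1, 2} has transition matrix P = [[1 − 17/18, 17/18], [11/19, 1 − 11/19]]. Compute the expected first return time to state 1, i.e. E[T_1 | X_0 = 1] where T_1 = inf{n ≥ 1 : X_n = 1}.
E[T_1 | X_0 = 1] = 1/π_1 = 521/198

For an irreducible recurrent Markov chain with stationary distribution π, E[T_i | X_0 = i] = 1/π_i (Kac's formula). Here π_1 = (11/19)/(17/18 + 11/19) = (11/19)/(521/342) = 198/521, so E[T_1 | X_0 = 1] = 1/π_1 = (17/18 + 11/19)/(11/19) = (521/342)/(11/19) = 521/198.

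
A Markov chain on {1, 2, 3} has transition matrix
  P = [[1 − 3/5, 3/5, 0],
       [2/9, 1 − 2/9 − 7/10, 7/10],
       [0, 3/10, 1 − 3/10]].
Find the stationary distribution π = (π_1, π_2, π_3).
π = (1/10, 27/100, 63/100)

This is a birth-death chain on three states, which satisfies detailed balance: π_1 · P_{12} = π_2 · P_{21} and π_2 · P_{23} = π_3 · P_{32}.
From π_1 · 3/5 = π_2 · 2/9: π_2/π_1 = (3/5)/(2/9) = 27/10.
From π_2 · 7/10 = π_3 · 3/10: π_3/π_2 = (7/10)/(3/10) = 7/3.
Take π_1 proportional to 1; then unnormalized π = (1, 27/10, 63/10). Normalize by dividing by the sum 10:
  π = (1/10, 27/100, 63/100).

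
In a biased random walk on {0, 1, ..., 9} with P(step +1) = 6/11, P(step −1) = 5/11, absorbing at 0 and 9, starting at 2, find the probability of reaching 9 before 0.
P(hit 9 before 0) = (1 − (5/6)^2) / (1 − (5/6)^9) = 3079296/8124571

Let u_k denote P(reach 9 before 0 | start at k). Boundary: u_0 = 0, u_9 = 1. Recurrence: u_k = 6/11·u_{k+1} + 5/11·u_{k-1} for 1 ≤ k ≤ 8. Try u_k = A + B·r^k with r = q/p = (5/11)/(6/11) = 5/6. Substitution satisfies the recurrence; boundary conditions give:
  u_k = (1 − r^k) / (1 − r^N) = (1 − (5/6)^2) / (1 − (5/6)^9) = 3079296/8124571.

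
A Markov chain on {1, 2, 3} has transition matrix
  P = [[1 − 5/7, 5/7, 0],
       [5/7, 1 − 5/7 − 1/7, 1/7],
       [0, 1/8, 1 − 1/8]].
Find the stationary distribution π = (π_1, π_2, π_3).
π = (7/22, 7/22, 4/11)

This is a birth-death chain on three states, which satisfies detailed balance: π_1 · P_{12} = π_2 · P_{21} and π_2 · P_{23} = π_3 · P_{32}.
From π_1 · 5/7 = π_2 · 5/7: π_2/π_1 = (5/7)/(5/7) = 1.
From π_2 · 1/7 = π_3 · 1/8: π_3/π_2 = (1/7)/(1/8) = 8/7.
Take π_1 proportional to 1; then unnormalized π = (1, 1, 8/7). Normalize by dividing by the sum 22/7:
  π = (7/22, 7/22, 4/11).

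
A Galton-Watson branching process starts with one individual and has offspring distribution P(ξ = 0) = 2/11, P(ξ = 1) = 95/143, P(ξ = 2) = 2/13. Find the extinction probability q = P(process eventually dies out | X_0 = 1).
q = 1

Mean offspring μ = 0·2/11 + 1·95/143 + 2·2/13 = 139/143 ≤ 1. For μ ≤ 1 with offspring not concentrated at 1, the Galton-Watson process goes extinct almost surely, so q = 1.
(Algebraic check: The pgf is f(s) = 2/11 + 95/143·s + 2/13·s². The extinction probability q is the smallest fixed point of f in [0, 1]. Setting s = f(s):
  2/13·s² + (95/143 − 1)·s + 2/11 = 0
  2/13·s² − (2/11 + 2/13)·s + 2/11 = 0
which factors as (s − 1)·(2/13·s − 2/11) = 0, giving roots s = 1 and s = (2/11)/(2/13) = 13/11. Since 13/11 ≥ 1, the smallest root in [0, 1] is s = 1.)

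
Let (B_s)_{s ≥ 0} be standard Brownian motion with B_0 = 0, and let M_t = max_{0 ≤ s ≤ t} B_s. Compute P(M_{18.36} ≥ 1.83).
P(M_{18.36} ≥ 1.83) = 2·P(B_{18.36} ≥ 1.83) = 2(1 − Φ(1.83/√18.36)) ≈ 0.6693

By the reflection principle for Brownian motion, P(M_t ≥ a) = 2 · P(B_t ≥ a) for a ≥ 0. Since B_t ~ N(0, t), P(B_t ≥ 1.83) = 1 − Φ(1.83/√t) = 1 − Φ(1.83/√18.36) = 1 − Φ(0.4271). So
  P(M_{18.36} ≥ 1.83) = 2(1 − Φ(0.4271)) ≈ 0.6693.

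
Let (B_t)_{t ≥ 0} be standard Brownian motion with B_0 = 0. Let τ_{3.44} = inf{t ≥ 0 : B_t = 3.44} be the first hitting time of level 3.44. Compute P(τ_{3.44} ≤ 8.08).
P(τ_{3.44} ≤ 8.08) = 2(1 − Φ(3.44/√8.08)) = 2(1 − Φ(1.2102)) ≈ 0.2262

By the reflection principle for standard BM, P(τ_b ≤ t) = 2 · P(B_t ≥ b). Since B_t ~ N(0, t), P(B_t ≥ 3.44) = 1 − Φ(3.44/√t) = 1 − Φ(3.44/√8.08) = 1 − Φ(1.2102) ≈ 0.11310. Doubling: P(τ_{3.44} ≤ 8.08) ≈ 2 · 0.11310 = 0.22620 ≈ 0.2262.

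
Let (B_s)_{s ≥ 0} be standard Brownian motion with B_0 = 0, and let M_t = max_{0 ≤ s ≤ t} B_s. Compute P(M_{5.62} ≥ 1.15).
P(M_{5.62} ≥ 1.15) = 2·P(B_{5.62} ≥ 1.15) = 2(1 − Φ(1.15/√5.62)) ≈ 0.6276

By the reflection principle for Brownian motion, P(M_t ≥ a) = 2 · P(B_t ≥ a) for a ≥ 0. Since B_t ~ N(0, t), P(B_t ≥ 1.15) = 1 − Φ(1.15/√t) = 1 − Φ(1.15/√5.62) = 1 − Φ(0.4851). So
  P(M_{5.62} ≥ 1.15) = 2(1 − Φ(0.4851)) ≈ 0.6276.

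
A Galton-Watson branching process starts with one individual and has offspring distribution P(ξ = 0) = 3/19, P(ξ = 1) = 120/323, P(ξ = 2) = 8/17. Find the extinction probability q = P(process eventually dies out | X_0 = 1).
q = 51/152

The pgf is f(s) = 3/19 + 120/323·s + 8/17·s². The extinction probability q is the smallest fixed point of f in [0, 1]. Setting s = f(s):
  8/17·s² + (120/323 − 1)·s + 3/19 = 0
  8/17·s² − (3/19 + 8/17)·s + 3/19 = 0
which factors as (s − 1)·(8/17·s − 3/19) = 0, giving roots s = 1 and s = (3/19)/(8/17) = 51/152.
Mean offspring μ = 120/323 + 2·8/17 = 424/323 > 1 (supercritical), so q < 1. The extinction probability is the smaller root: q = (3/19)/(8/17) = 51/152.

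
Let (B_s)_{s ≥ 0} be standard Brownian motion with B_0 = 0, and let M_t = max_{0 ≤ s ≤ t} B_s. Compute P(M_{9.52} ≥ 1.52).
P(M_{9.52} ≥ 1.52) = 2·P(B_{9.52} ≥ 1.52) = 2(1 − Φ(1.52/√9.52)) ≈ 0.6223

By the reflection principle for Brownian motion, P(M_t ≥ a) = 2 · P(B_t ≥ a) for a ≥ 0. Since B_t ~ N(0, t), P(B_t ≥ 1.52) = 1 − Φ(1.52/√t) = 1 − Φ(1.52/√9.52) = 1 − Φ(0.4926). So
  P(M_{9.52} ≥ 1.52) = 2(1 − Φ(0.4926)) ≈ 0.6223.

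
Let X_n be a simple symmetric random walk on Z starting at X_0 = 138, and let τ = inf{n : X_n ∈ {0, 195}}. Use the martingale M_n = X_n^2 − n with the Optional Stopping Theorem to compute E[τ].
E[τ] = 7866

M_n = X_n^2 − n is a martingale (since E[X_{n+1}^2 | F_n] = X_n^2 + 1). By OST (τ has finite mean in a bounded region), E[M_τ] = E[M_0] = X_0^2 − 0 = 138^2 = 19044. Also E[M_τ] = E[X_τ^2] − E[τ]. The walk exits at 0 or 195, with P(hit 195 first) = 138/195, so E[X_τ^2] = 195^2 · 138/195 + 0 = 26910. Thus E[τ] = E[X_τ^2] − E[M_τ] = 26910 − 19044 = 7866 = 138(195 − 138) = 7866.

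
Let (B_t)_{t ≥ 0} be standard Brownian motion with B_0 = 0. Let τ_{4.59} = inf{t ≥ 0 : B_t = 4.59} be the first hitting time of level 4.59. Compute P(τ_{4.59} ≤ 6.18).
P(τ_{4.59} ≤ 6.18) = 2(1 − Φ(4.59/√6.18)) = 2(1 − Φ(1.8464)) ≈ 0.0648

By the reflection principle for standard BM, P(τ_b ≤ t) = 2 · P(B_t ≥ b). Since B_t ~ N(0, t), P(B_t ≥ 4.59) = 1 − Φ(4.59/√t) = 1 − Φ(4.59/√6.18) = 1 − Φ(1.8464) ≈ 0.03242. Doubling: P(τ_{4.59} ≤ 6.18) ≈ 2 · 0.03242 = 0.06484 ≈ 0.0648.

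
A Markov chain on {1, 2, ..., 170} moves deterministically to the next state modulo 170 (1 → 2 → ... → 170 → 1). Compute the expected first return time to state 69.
E[T_69 | X_0 = 69] = 170

The chain cycles deterministically, so starting at state 69 it returns in exactly 170 steps. Equivalently, the stationary distribution is uniform π_j = 1/170 for every state j, so by Kac's formula E[T_69] = 1/π_69 = 170.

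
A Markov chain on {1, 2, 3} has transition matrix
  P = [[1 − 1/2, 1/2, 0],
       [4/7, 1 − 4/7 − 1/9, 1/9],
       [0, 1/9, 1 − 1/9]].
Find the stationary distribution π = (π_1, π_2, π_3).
π = (4/11, 7/22, 7/22)

This is a birth-death chain on three states, which satisfies detailed balance: π_1 · P_{12} = π_2 · P_{21} and π_2 · P_{23} = π_3 · P_{32}.
From π_1 · 1/2 = π_2 · 4/7: π_2/π_1 = (1/2)/(4/7) = 7/8.
From π_2 · 1/9 = π_3 · 1/9: π_3/π_2 = (1/9)/(1/9) = 1.
Take π_1 proportional to 1; then unnormalized π = (1, 7/8, 7/8). Normalize by dividing by the sum 11/4:
  π = (4/11, 7/22, 7/22).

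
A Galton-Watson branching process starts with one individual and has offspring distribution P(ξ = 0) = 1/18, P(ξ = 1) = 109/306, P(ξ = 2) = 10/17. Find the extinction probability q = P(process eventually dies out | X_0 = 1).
q = 17/180

The pgf is f(s) = 1/18 + 109/306·s + 10/17·s². The extinction probability q is the smallest fixed point of f in [0, 1]. Setting s = f(s):
  10/17·s² + (109/306 − 1)·s + 1/18 = 0
  10/17·s² − (1/18 + 10/17)·s + 1/18 = 0
which factors as (s − 1)·(10/17·s − 1/18) = 0, giving roots s = 1 and s = (1/18)/(10/17) = 17/180.
Mean offspring μ = 109/306 + 2·10/17 = 469/306 > 1 (supercritical), so q < 1. The extinction probability is the smaller root: q = (1/18)/(10/17) = 17/180.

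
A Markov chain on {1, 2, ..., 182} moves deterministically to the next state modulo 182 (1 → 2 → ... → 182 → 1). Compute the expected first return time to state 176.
E[T_176 | X_0 = 176] = 182

The chain cycles deterministically, so starting at state 176 it returns in exactly 182 steps. Equivalently, the stationary distribution is uniform π_j = 1/182 for every state j, so by Kac's formula E[T_176] = 1/π_176 = 182.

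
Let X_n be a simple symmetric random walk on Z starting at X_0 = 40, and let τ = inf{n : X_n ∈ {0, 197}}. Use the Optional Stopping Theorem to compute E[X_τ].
E[X_τ] = 40

X_n is a martingale and τ is a bounded-mean stopping time (indeed τ is finite a.s. with bounded expectation since the walk is in a bounded region). By the OST, E[X_τ] = E[X_0] = 40. Equivalently: E[X_τ] = 197 · P(hit 197 first) + 0 · P(hit 0 first) = 197 · (40/197) = 40.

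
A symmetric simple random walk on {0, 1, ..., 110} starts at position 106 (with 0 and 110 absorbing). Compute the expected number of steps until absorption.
E[τ | X_0 = 106] = 424

Let v_k = E[τ | X_0 = k]. Boundary: v_0 = v_110 = 0. Recurrence: v_k = 1 + (v_{k-1} + v_{k+1})/2 for 1 ≤ k ≤ 109. The particular solution to v_k − (v_{k-1} + v_{k+1})/2 = 1 is v_k = −k^2. Adding homogeneous solution A + B k and matching boundaries gives v_k = k (110 − k). Substituting k = 106: v_106 = 106 · 4 = 424.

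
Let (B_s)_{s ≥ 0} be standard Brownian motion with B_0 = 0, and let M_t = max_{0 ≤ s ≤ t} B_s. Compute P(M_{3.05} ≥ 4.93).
P(M_{3.05} ≥ 4.93) = 2·P(B_{3.05} ≥ 4.93) = 2(1 − Φ(4.93/√3.05)) ≈ 0.0048

By the reflection principle for Brownian motion, P(M_t ≥ a) = 2 · P(B_t ≥ a) for a ≥ 0. Since B_t ~ N(0, t), P(B_t ≥ 4.93) = 1 − Φ(4.93/√t) = 1 − Φ(4.93/√3.05) = 1 − Φ(2.8229). So
  P(M_{3.05} ≥ 4.93) = 2(1 − Φ(2.8229)) ≈ 0.0048.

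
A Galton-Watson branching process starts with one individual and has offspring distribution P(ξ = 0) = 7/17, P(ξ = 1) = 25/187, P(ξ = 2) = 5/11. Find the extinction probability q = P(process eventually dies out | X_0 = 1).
q = 77/85

The pgf is f(s) = 7/17 + 25/187·s + 5/11·s². The extinction probability q is the smallest fixed point of f in [0, 1]. Setting s = f(s):
  5/11·s² + (25/187 − 1)·s + 7/17 = 0
  5/11·s² − (7/17 + 5/11)·s + 7/17 = 0
which factors as (s − 1)·(5/11·s − 7/17) = 0, giving roots s = 1 and s = (7/17)/(5/11) = 77/85.
Mean offspring μ = 25/187 + 2·5/11 = 195/187 > 1 (supercritical), so q < 1. The extinction probability is the smaller root: q = (7/17)/(5/11) = 77/85.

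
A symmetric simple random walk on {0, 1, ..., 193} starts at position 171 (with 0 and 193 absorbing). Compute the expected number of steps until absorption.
E[τ | X_0 = 171] = 3762

Let v_k = E[τ | X_0 = k]. Boundary: v_0 = v_193 = 0. Recurrence: v_k = 1 + (v_{k-1} + v_{k+1})/2 for 1 ≤ k ≤ 192. The particular solution to v_k − (v_{k-1} + v_{k+1})/2 = 1 is v_k = −k^2. Adding homogeneous solution A + B k and matching boundaries gives v_k = k (193 − k). Substituting k = 171: v_171 = 171 · 22 = 3762.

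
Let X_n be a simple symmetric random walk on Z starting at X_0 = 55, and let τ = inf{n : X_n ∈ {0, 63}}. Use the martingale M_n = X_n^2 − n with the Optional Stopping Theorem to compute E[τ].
E[τ] = 440

M_n = X_n^2 − n is a martingale (since E[X_{n+1}^2 | F_n] = X_n^2 + 1). By OST (τ has finite mean in a bounded region), E[M_τ] = E[M_0] = X_0^2 − 0 = 55^2 = 3025. Also E[M_τ] = E[X_τ^2] − E[τ]. The walk exits at 0 or 63, with P(hit 63 first) = 55/63, so E[X_τ^2] = 63^2 · 55/63 + 0 = 3465. Thus E[τ] = E[X_τ^2] − E[M_τ] = 3465 − 3025 = 440 = 55(63 − 55) = 440.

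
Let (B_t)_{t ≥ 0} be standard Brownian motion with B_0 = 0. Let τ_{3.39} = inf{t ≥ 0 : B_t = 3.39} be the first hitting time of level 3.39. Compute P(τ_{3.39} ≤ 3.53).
P(τ_{3.39} ≤ 3.53) = 2(1 − Φ(3.39/√3.53)) = 2(1 − Φ(1.8043)) ≈ 0.0712

By the reflection principle for standard BM, P(τ_b ≤ t) = 2 · P(B_t ≥ b). Since B_t ~ N(0, t), P(B_t ≥ 3.39) = 1 − Φ(3.39/√t) = 1 − Φ(3.39/√3.53) = 1 − Φ(1.8043) ≈ 0.03559. Doubling: P(τ_{3.39} ≤ 3.53) ≈ 2 · 0.03559 = 0.07118 ≈ 0.0712.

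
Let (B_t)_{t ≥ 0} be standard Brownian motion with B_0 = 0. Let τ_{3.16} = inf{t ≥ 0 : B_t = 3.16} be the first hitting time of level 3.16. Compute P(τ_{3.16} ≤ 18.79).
P(τ_{3.16} ≤ 18.79) = 2(1 − Φ(3.16/√18.79)) = 2(1 − Φ(0.7290)) ≈ 0.4660

By the reflection principle for standard BM, P(τ_b ≤ t) = 2 · P(B_t ≥ b). Since B_t ~ N(0, t), P(B_t ≥ 3.16) = 1 − Φ(3.16/√t) = 1 − Φ(3.16/√18.79) = 1 − Φ(0.7290) ≈ 0.23300. Doubling: P(τ_{3.16} ≤ 18.79) ≈ 2 · 0.23300 = 0.46600 ≈ 0.4660.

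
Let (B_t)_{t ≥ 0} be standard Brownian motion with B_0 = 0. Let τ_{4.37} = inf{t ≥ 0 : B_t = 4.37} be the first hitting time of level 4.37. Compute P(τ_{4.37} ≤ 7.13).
P(τ_{4.37} ≤ 7.13) = 2(1 − Φ(4.37/√7.13)) = 2(1 − Φ(1.6366)) ≈ 0.1017

By the reflection principle for standard BM, P(τ_b ≤ t) = 2 · P(B_t ≥ b). Since B_t ~ N(0, t), P(B_t ≥ 4.37) = 1 − Φ(4.37/√t) = 1 − Φ(4.37/√7.13) = 1 − Φ(1.6366) ≈ 0.05086. Doubling: P(τ_{4.37} ≤ 7.13) ≈ 2 · 0.05086 = 0.10172 ≈ 0.1017.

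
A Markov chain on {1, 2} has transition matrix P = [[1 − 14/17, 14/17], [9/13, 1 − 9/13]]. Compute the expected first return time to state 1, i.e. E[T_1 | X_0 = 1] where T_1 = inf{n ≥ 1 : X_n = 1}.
E[T_1 | X_0 = 1] = 1/π_1 = 335/153

For an irreducible recurrent Markov chain with stationary distribution π, E[T_i | X_0 = i] = 1/π_i (Kac's formula). Here π_1 = (9/13)/(14/17 + 9/13) = (9/13)/(335/221) = 153/335, so E[T_1 | X_0 = 1] = 1/π_1 = (14/17 + 9/13)/(9/13) = (335/221)/(9/13) = 335/153.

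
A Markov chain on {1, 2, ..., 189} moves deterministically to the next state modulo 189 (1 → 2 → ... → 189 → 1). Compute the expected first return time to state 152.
E[T_152 | X_0 = 152] = 189

The chain cycles deterministically, so starting at state 152 it returns in exactly 189 steps. Equivalently, the stationary distribution is uniform π_j = 1/189 for every state j, so by Kac's formula E[T_152] = 1/π_152 = 189.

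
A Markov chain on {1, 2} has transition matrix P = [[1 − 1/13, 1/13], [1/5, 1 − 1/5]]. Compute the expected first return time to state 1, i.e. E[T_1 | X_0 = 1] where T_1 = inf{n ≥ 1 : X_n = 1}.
E[T_1 | X_0 = 1] = 1/π_1 = 18/13

For an irreducible recurrent Markov chain with stationary distribution π, E[T_i | X_0 = i] = 1/π_i (Kac's formula). Here π_1 = (1/5)/(1/13 + 1/5) = (1/5)/(18/65) = 13/18, so E[T_1 | X_0 = 1] = 1/π_1 = (1/13 + 1/5)/(1/5) = (18/65)/(1/5) = 18/13.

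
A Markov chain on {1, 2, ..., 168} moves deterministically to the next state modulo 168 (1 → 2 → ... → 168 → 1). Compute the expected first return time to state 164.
E[T_164 | X_0 = 164] = 168

The chain cycles deterministically, so starting at state 164 it returns in exactly 168 steps. Equivalently, the stationary distribution is uniform π_j = 1/168 for every state j, so by Kac's formula E[T_164] = 1/π_164 = 168.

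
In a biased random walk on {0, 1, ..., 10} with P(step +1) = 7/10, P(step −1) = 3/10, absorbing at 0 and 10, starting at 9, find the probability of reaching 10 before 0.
P(hit 10 before 0) = (1 − (3/7)^9) / (1 − (3/7)^10) = 70584367/70604050

Let u_k denote P(reach 10 before 0 | start at k). Boundary: u_0 = 0, u_10 = 1. Recurrence: u_k = 7/10·u_{k+1} + 3/10·u_{k-1} for 1 ≤ k ≤ 9. Try u_k = A + B·r^k with r = q/p = (3/10)/(7/10) = 3/7. Substitution satisfies the recurrence; boundary conditions give:
  u_k = (1 − r^k) / (1 − r^N) = (1 − (3/7)^9) / (1 − (3/7)^10) = 70584367/70604050.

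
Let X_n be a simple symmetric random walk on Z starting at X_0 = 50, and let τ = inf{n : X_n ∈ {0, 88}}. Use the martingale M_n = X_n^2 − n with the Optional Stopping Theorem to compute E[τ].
E[τ] = 1900

M_n = X_n^2 − n is a martingale (since E[X_{n+1}^2 | F_n] = X_n^2 + 1). By OST (τ has finite mean in a bounded region), E[M_τ] = E[M_0] = X_0^2 − 0 = 50^2 = 2500. Also E[M_τ] = E[X_τ^2] − E[τ]. The walk exits at 0 or 88, with P(hit 88 first) = 50/88, so E[X_τ^2] = 88^2 · 50/88 + 0 = 4400. Thus E[τ] = E[X_τ^2] − E[M_τ] = 4400 − 2500 = 1900 = 50(88 − 50) = 1900.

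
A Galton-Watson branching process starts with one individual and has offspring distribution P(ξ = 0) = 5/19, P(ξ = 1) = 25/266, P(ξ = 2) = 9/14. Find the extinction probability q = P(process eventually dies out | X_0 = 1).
q = 70/171

The pgf is f(s) = 5/19 + 25/266·s + 9/14·s². The extinction probability q is the smallest fixed point of f in [0, 1]. Setting s = f(s):
  9/14·s² + (25/266 − 1)·s + 5/19 = 0
  9/14·s² − (5/19 + 9/14)·s + 5/19 = 0
which factors as (s − 1)·(9/14·s − 5/19) = 0, giving roots s = 1 and s = (5/19)/(9/14) = 70/171.
Mean offspring μ = 25/266 + 2·9/14 = 367/266 > 1 (supercritical), so q < 1. The extinction probability is the smaller root: q = (5/19)/(9/14) = 70/171.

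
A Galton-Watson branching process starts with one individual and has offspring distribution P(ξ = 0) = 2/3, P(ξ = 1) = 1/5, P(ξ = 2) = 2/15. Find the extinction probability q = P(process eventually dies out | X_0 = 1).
q = 1

Mean offspring μ = 0·2/3 + 1·1/5 + 2·2/15 = 7/15 ≤ 1. For μ ≤ 1 with offspring not concentrated at 1, the Galton-Watson process goes extinct almost surely, so q = 1.
(Algebraic check: The pgf is f(s) = 2/3 + 1/5·s + 2/15·s². The extinction probability q is the smallest fixed point of f in [0, 1]. Setting s = f(s):
  2/15·s² + (1/5 − 1)·s + 2/3 = 0
  2/15·s² − (2/3 + 2/15)·s + 2/3 = 0
which factors as (s − 1)·(2/15·s − 2/3) = 0, giving roots s = 1 and s = (2/3)/(2/15) = 5. Since 5 ≥ 1, the smallest root in [0, 1] is s = 1.)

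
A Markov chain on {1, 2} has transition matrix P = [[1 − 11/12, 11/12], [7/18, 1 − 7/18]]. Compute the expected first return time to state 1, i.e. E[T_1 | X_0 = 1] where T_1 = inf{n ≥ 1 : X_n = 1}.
E[T_1 | X_0 = 1] = 1/π_1 = 47/14

For an irreducible recurrent Markov chain with stationary distribution π, E[T_i | X_0 = i] = 1/π_i (Kac's formula). Here π_1 = (7/18)/(11/12 + 7/18) = (7/18)/(47/36) = 14/47, so E[T_1 | X_0 = 1] = 1/π_1 = (11/12 + 7/18)/(7/18) = (47/36)/(7/18) = 47/14.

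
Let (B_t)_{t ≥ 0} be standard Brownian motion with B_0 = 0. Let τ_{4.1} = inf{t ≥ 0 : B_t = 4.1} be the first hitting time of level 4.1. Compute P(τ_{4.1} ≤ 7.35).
P(τ_{4.1} ≤ 7.35) = 2(1 − Φ(4.1/√7.35)) = 2(1 − Φ(1.5123)) ≈ 0.1305

By the reflection principle for standard BM, P(τ_b ≤ t) = 2 · P(B_t ≥ b). Since B_t ~ N(0, t), P(B_t ≥ 4.1) = 1 − Φ(4.1/√t) = 1 − Φ(4.1/√7.35) = 1 − Φ(1.5123) ≈ 0.06523. Doubling: P(τ_{4.1} ≤ 7.35) ≈ 2 · 0.06523 = 0.13046 ≈ 0.1305.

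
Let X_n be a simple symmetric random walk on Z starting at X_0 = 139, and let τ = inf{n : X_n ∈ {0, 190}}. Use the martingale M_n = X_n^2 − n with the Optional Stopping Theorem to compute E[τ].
E[τ] = 7089

M_n = X_n^2 − n is a martingale (since E[X_{n+1}^2 | F_n] = X_n^2 + 1). By OST (τ has finite mean in a bounded region), E[M_τ] = E[M_0] = X_0^2 − 0 = 139^2 = 19321. Also E[M_τ] = E[X_τ^2] − E[τ]. The walk exits at 0 or 190, with P(hit 190 first) = 139/190, so E[X_τ^2] = 190^2 · 139/190 + 0 = 26410. Thus E[τ] = E[X_τ^2] − E[M_τ] = 26410 − 19321 = 7089 = 139(190 − 139) = 7089.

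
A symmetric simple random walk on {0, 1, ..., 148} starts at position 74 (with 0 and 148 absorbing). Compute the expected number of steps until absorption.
E[τ | X_0 = 74] = 5476

Let v_k = E[τ | X_0 = k]. Boundary: v_0 = v_148 = 0. Recurrence: v_k = 1 + (v_{k-1} + v_{k+1})/2 for 1 ≤ k ≤ 147. The particular solution to v_k − (v_{k-1} + v_{k+1})/2 = 1 is v_k = −k^2. Adding homogeneous solution A + B k and matching boundaries gives v_k = k (148 − k). Substituting k = 74: v_74 = 74 · 74 = 5476.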